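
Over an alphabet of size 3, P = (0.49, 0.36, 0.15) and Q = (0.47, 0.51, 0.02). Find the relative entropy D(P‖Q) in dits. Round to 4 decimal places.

0.0857 dits

D(P‖Q) = Σ p·log₁₀(p/q).
  0.49·log₁₀(0.49/0.47) = 0.00887
  0.36·log₁₀(0.36/0.51) = -0.05446
  0.15·log₁₀(0.15/0.02) = 0.13126
D(P‖Q) = 0.0857 dits.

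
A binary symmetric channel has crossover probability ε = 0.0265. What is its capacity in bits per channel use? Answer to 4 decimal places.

Binary symmetric channel: C = 1 − h₂(ε) where h₂ is the binary entropy function.
h₂(0.0265) = −0.0265·log₂0.0265 − 0.9735·log₂0.9735 = 0.1765.
C = 1 − 0.1765 = 0.8235 bits per channel use.

0.8235 bits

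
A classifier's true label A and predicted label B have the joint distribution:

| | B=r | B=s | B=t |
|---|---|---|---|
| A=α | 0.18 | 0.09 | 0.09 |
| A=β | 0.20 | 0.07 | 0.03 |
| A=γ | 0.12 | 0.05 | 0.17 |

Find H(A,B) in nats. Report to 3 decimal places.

2.061 nats

H(A,B) = −Σ p(x,y)·ln p(x,y) over all 9 cells.
  cell (α,r): −0.18·ln0.18 = 0.3087
  cell (α,s): −0.09·ln0.09 = 0.2167
  cell (α,t): −0.09·ln0.09 = 0.2167
  cell (β,r): −0.20·ln0.20 = 0.3219
  cell (β,s): −0.07·ln0.07 = 0.1861
  cell (β,t): −0.03·ln0.03 = 0.1052
  cell (γ,r): −0.12·ln0.12 = 0.2544
  cell (γ,s): −0.05·ln0.05 = 0.1498
  cell (γ,t): −0.17·ln0.17 = 0.3012
Sum = 2.061 nats.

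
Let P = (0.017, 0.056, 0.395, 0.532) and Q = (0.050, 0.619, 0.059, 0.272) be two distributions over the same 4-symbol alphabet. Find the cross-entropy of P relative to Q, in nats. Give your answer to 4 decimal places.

H(P,Q) = −Σ p·ln q.
  −0.017·ln(0.050) = 0.05093
  −0.056·ln(0.619) = 0.02686
  −0.395·ln(0.059) = 1.11794
  −0.532·ln(0.272) = 0.69264
H(P,Q) = 1.8884 nats.

1.8884 nats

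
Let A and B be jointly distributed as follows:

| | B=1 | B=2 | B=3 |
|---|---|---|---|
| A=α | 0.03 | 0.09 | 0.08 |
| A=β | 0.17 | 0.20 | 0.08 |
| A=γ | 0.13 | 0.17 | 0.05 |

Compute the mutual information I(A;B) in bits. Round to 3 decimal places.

0.049 bits

Marginals: p(A) = (0.2000, 0.4500, 0.3500), p(B) = (0.3300, 0.4600, 0.2100).
I(A;B) = Σ p(x,y)·log₂[p(x,y)/(p(x)p(y))].
  (α,1): 0.03·log₂(0.4545) = -0.0341
  (α,2): 0.09·log₂(0.9783) = -0.0029
  (α,3): 0.08·log₂(1.9048) = 0.0744
  (β,1): 0.17·log₂(1.1448) = 0.0332
  (β,2): 0.20·log₂(0.9662) = -0.0099
  (β,3): 0.08·log₂(0.8466) = -0.0192
  (γ,1): 0.13·log₂(1.1255) = 0.0222
  (γ,2): 0.17·log₂(1.0559) = 0.0133
  (γ,3): 0.05·log₂(0.6803) = -0.0278
Sum = 0.049 bits.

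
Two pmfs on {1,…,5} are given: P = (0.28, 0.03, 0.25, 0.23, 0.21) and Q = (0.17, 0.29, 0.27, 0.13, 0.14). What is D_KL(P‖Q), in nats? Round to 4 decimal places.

D(P‖Q) = Σ p·ln(p/q).
  0.28·ln(0.28/0.17) = 0.13972
  0.03·ln(0.03/0.29) = -0.06806
  0.25·ln(0.25/0.27) = -0.01924
  0.23·ln(0.23/0.13) = 0.13123
  0.21·ln(0.21/0.14) = 0.08515
D(P‖Q) = 0.2688 nats.

0.2688 nats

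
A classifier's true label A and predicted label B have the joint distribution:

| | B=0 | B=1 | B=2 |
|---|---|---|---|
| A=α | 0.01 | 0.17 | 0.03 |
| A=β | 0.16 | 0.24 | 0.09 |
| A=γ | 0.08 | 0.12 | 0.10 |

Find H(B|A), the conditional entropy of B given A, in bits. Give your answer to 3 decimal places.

1.375 bits

Marginals: p(A) = (0.2100, 0.4900, 0.3000), p(B) = (0.2500, 0.5300, 0.2200).
H(B|A) = Σ p(A) · H(B|A=·).
  A=α: p=0.2100, H(B|A=α) = 0.8570
  A=β: p=0.4900, H(B|A=β) = 1.4807
  A=γ: p=0.3000, H(B|A=γ) = 1.5656
Weighted sum = 1.375 bits.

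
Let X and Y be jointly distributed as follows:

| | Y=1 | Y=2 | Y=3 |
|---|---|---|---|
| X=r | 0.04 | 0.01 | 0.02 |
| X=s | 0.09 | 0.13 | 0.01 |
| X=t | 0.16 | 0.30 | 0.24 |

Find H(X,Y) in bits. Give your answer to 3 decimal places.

H(X,Y) = −Σ p(x,y)·log₂ p(x,y) over all 9 cells.
  cell (r,1): −0.04·log₂0.04 = 0.1858
  cell (r,2): −0.01·log₂0.01 = 0.0664
  cell (r,3): −0.02·log₂0.02 = 0.1129
  cell (s,1): −0.09·log₂0.09 = 0.3127
  cell (s,2): −0.13·log₂0.13 = 0.3826
  cell (s,3): −0.01·log₂0.01 = 0.0664
  cell (t,1): −0.16·log₂0.16 = 0.4230
  cell (t,2): −0.30·log₂0.30 = 0.5211
  cell (t,3): −0.24·log₂0.24 = 0.4941
Sum = 2.565 bits.

2.565 bits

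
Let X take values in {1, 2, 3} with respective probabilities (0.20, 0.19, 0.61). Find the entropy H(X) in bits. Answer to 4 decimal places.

1.3546 bits

H(X) = −Σ p·log₂ p.
  −(0.20)·log₂(0.20) = 0.46439
  −(0.19)·log₂(0.19) = 0.45523
  −(0.61)·log₂(0.61) = 0.43500
Sum: 0.46439 + 0.45523 + 0.43500 = 1.3546 bits.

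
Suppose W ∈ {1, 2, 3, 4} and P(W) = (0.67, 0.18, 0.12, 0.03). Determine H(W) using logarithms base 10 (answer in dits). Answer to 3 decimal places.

0.407 dits

H(W) = −Σ p·log₁₀ p.
  −(0.67)·log₁₀(0.67) = 0.1165
  −(0.18)·log₁₀(0.18) = 0.1341
  −(0.12)·log₁₀(0.12) = 0.1105
  −(0.03)·log₁₀(0.03) = 0.0457
Sum: 0.1165 + 0.1341 + 0.1105 + 0.0457 = 0.407 dits.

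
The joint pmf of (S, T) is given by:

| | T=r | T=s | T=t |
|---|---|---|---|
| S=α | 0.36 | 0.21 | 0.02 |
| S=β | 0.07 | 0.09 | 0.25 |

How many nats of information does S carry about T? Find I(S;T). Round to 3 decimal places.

Marginals: p(S) = (0.5900, 0.4100), p(T) = (0.4300, 0.3000, 0.2700).
I(S;T) = H(S) + H(T) − H(S,T).
H(S) = 0.6769, H(T) = 1.0776, H(S,T) = 1.5232.
I(S;T) = 0.6769 + 1.0776 − 1.5232 = 0.231 nats.

0.231 nats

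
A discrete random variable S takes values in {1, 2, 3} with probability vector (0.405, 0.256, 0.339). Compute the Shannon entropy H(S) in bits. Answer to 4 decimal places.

H(S) = −Σ p·log₂ p.
  −(0.405)·log₂(0.405) = 0.52812
  −(0.256)·log₂(0.256) = 0.50324
  −(0.339)·log₂(0.339) = 0.52906
Sum: 0.52812 + 0.50324 + 0.52906 = 1.5604 bits.

1.5604 bits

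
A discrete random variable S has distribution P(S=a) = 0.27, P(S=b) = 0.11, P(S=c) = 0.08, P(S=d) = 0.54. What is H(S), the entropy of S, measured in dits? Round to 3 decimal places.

0.491 dits

H(S) = −Σ p·log₁₀ p.
  −(0.27)·log₁₀(0.27) = 0.1535
  −(0.11)·log₁₀(0.11) = 0.1054
  −(0.08)·log₁₀(0.08) = 0.0878
  −(0.54)·log₁₀(0.54) = 0.1445
Sum: 0.1535 + 0.1054 + 0.0878 + 0.1445 = 0.491 dits.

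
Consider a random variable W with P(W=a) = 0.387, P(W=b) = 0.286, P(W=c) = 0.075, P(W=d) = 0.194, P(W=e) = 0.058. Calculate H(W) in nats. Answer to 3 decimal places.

1.403 nats

H(W) = −Σ p·ln p.
  −(0.387)·ln(0.387) = 0.3674
  −(0.286)·ln(0.286) = 0.3580
  −(0.075)·ln(0.075) = 0.1943
  −(0.194)·ln(0.194) = 0.3181
  −(0.058)·ln(0.058) = 0.1651
Sum: 0.3674 + 0.3580 + 0.1943 + 0.3181 + 0.1651 = 1.403 nats.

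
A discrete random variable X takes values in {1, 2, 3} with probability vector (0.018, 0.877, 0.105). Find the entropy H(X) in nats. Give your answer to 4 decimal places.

0.4241 nats

H(X) = −Σ p·ln p.
  −(0.018)·ln(0.018) = 0.07231
  −(0.877)·ln(0.877) = 0.11510
  −(0.105)·ln(0.105) = 0.23665
Sum: 0.07231 + 0.11510 + 0.23665 = 0.4241 nats.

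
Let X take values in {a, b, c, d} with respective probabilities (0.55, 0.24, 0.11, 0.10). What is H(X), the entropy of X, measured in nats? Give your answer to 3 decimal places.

H(X) = −Σ p·ln p.
  −(0.55)·ln(0.55) = 0.3288
  −(0.24)·ln(0.24) = 0.3425
  −(0.11)·ln(0.11) = 0.2428
  −(0.10)·ln(0.10) = 0.2303
Sum: 0.3288 + 0.3425 + 0.2428 + 0.2303 = 1.144 nats.

1.144 nats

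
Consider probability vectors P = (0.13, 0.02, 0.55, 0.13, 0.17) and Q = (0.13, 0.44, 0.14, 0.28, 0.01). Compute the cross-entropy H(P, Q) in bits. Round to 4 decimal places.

H(P,Q) = −Σ p·log₂ q.
  −0.13·log₂(0.13) = 0.38264
  −0.02·log₂(0.44) = 0.02369
  −0.55·log₂(0.14) = 1.56008
  −0.13·log₂(0.28) = 0.23875
  −0.17·log₂(0.01) = 1.12946
H(P,Q) = 3.3346 bits.

3.3346 bits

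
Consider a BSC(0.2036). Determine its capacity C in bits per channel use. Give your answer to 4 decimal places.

Binary symmetric channel: C = 1 − h₂(ε) where h₂ is the binary entropy function.
h₂(0.2036) = −0.2036·log₂0.2036 − 0.7964·log₂0.7964 = 0.7291.
C = 1 − 0.7291 = 0.2709 bits per channel use.

0.2709 bits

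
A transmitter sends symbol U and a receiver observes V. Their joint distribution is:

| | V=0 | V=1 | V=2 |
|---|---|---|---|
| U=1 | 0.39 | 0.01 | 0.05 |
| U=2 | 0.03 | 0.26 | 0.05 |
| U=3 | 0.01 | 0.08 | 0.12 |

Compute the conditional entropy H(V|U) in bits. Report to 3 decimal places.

0.890 bits

Marginals: p(U) = (0.4500, 0.3400, 0.2100), p(V) = (0.4300, 0.3500, 0.2200).
H(V|U) = Σ p(U) · H(V|U=·).
  U=1: p=0.4500, H(V|U=1) = 0.6532
  U=2: p=0.3400, H(V|U=2) = 1.0117
  U=3: p=0.2100, H(V|U=3) = 1.2009
Weighted sum = 0.890 bits.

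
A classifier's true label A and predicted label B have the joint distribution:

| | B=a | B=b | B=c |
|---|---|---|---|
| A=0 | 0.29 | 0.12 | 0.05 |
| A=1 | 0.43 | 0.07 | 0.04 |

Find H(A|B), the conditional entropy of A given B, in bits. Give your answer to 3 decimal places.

0.970 bits

Marginals: p(A) = (0.4600, 0.5400), p(B) = (0.7200, 0.1900, 0.0900).
H(A|B) = Σ p(B) · H(A|B=·).
  B=a: p=0.7200, H(A|B=a) = 0.9726
  B=b: p=0.1900, H(A|B=b) = 0.9495
  B=c: p=0.0900, H(A|B=c) = 0.9911
Weighted sum = 0.970 bits.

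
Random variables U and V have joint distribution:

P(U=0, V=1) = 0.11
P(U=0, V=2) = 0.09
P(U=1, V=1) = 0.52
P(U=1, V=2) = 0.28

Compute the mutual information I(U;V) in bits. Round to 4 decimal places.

0.0049 bits

Marginals: p(U) = (0.2000, 0.8000), p(V) = (0.6300, 0.3700).
I(U;V) = Σ p(x,y)·log₂[p(x,y)/(p(x)p(y))].
  (0,1): 0.11·log₂(0.8730) = -0.02155
  (0,2): 0.09·log₂(1.2162) = 0.02542
  (1,1): 0.52·log₂(1.0317) = 0.02345
  (1,2): 0.28·log₂(0.9459) = -0.02245
Sum = 0.0049 bits.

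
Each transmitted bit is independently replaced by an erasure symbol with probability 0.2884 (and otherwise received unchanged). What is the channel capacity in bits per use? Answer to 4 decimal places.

Binary erasure channel: capacity C = 1 − ε.
C = 1 − 0.2884 = 0.7116 bits per channel use.

0.7116 bits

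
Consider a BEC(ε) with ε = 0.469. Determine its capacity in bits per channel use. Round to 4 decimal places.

Binary erasure channel: capacity C = 1 − ε.
C = 1 − 0.469 = 0.5310 bits per channel use.

0.5310 bits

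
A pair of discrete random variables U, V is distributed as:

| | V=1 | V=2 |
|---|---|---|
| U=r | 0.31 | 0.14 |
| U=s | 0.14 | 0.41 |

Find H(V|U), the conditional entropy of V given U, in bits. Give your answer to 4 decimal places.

0.8526 bits

Chain rule: H(V|U) = H(U,V) − H(U).
Marginals: p(U) = (0.4500, 0.5500), p(V) = (0.4500, 0.5500).
H(U,V) = 1.8454 bits; H(U) = 0.9928 bits.
H(V|U) = 1.8454 − 0.9928 = 0.8526 bits.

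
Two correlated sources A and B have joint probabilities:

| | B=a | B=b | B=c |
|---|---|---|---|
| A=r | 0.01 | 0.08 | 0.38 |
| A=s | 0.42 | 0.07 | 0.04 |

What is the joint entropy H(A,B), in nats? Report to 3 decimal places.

1.295 nats

H(A,B) = −Σ p(x,y)·ln p(x,y) over all 6 cells.
  cell (r,a): −0.01·ln0.01 = 0.0461
  cell (r,b): −0.08·ln0.08 = 0.2021
  cell (r,c): −0.38·ln0.38 = 0.3677
  cell (s,a): −0.42·ln0.42 = 0.3644
  cell (s,b): −0.07·ln0.07 = 0.1861
  cell (s,c): −0.04·ln0.04 = 0.1288
Sum = 1.295 nats.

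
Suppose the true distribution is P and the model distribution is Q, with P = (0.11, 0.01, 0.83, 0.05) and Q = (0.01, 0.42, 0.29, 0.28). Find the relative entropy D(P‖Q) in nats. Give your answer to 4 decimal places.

1.0130 nats

D(P‖Q) = Σ p·ln(p/q).
  0.11·ln(0.11/0.01) = 0.26377
  0.01·ln(0.01/0.42) = -0.03738
  0.83·ln(0.83/0.29) = 0.87278
  0.05·ln(0.05/0.28) = -0.08614
D(P‖Q) = 1.0130 nats.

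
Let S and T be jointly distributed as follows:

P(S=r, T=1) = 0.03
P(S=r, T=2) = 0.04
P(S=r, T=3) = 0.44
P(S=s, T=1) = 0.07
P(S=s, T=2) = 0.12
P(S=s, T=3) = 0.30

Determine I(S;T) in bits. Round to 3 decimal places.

0.061 bits

Marginals: p(S) = (0.5100, 0.4900), p(T) = (0.1000, 0.1600, 0.7400).
I(S;T) = Σ p(x,y)·log₂[p(x,y)/(p(x)p(y))].
  (r,1): 0.03·log₂(0.5882) = -0.0230
  (r,2): 0.04·log₂(0.4902) = -0.0411
  (r,3): 0.44·log₂(1.1659) = 0.0974
  (s,1): 0.07·log₂(1.4286) = 0.0360
  (s,2): 0.12·log₂(1.5306) = 0.0737
  (s,3): 0.30·log₂(0.8274) = -0.0820
Sum = 0.061 bits.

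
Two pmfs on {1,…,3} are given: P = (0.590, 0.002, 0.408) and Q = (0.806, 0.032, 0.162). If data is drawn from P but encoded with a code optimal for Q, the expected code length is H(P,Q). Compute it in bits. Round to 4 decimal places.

1.2649 bits

H(P,Q) = −Σ p·log₂ q.
  −0.590·log₂(0.806) = 0.18358
  −0.002·log₂(0.032) = 0.00993
  −0.408·log₂(0.162) = 1.07138
H(P,Q) = 1.2649 bits.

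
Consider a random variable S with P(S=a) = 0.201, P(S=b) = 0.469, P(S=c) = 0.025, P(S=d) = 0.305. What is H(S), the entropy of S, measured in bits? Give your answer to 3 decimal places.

H(S) = −Σ p·log₂ p.
  −(0.201)·log₂(0.201) = 0.4653
  −(0.469)·log₂(0.469) = 0.5123
  −(0.025)·log₂(0.025) = 0.1330
  −(0.305)·log₂(0.305) = 0.5225
Sum: 0.4653 + 0.5123 + 0.1330 + 0.5225 = 1.633 bits.

1.633 bits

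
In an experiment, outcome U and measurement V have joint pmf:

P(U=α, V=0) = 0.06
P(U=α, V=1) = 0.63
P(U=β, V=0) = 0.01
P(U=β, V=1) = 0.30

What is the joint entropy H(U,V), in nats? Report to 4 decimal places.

0.8671 nats

H(U,V) = −Σ p(x,y)·ln p(x,y) over all 4 cells.
  cell (α,0): −0.06·ln0.06 = 0.16880
  cell (α,1): −0.63·ln0.63 = 0.29108
  cell (β,0): −0.01·ln0.01 = 0.04605
  cell (β,1): −0.30·ln0.30 = 0.36119
Sum = 0.8671 nats.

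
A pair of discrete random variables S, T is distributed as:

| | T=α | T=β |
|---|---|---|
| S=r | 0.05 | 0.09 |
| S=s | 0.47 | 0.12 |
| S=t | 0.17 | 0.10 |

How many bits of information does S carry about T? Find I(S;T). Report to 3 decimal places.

0.075 bits

Marginals: p(S) = (0.1400, 0.5900, 0.2700), p(T) = (0.6900, 0.3100).
I(S;T) = H(S) + H(T) − H(S,T).
H(S) = 1.3562, H(T) = 0.8932, H(S,T) = 2.1746.
I(S;T) = 1.3562 + 0.8932 − 2.1746 = 0.075 bits.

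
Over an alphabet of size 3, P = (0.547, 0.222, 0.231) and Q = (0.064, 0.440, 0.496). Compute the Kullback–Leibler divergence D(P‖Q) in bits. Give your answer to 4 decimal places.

1.2194 bits

D(P‖Q) = Σ p·log₂(p/q).
  0.547·log₂(0.547/0.064) = 1.69318
  0.222·log₂(0.222/0.440) = -0.21910
  0.231·log₂(0.231/0.496) = -0.25467
D(P‖Q) = 1.2194 bits.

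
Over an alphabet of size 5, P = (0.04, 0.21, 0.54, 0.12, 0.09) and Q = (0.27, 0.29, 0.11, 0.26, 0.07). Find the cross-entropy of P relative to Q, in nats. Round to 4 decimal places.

H(P,Q) = −Σ p·ln q.
  −0.04·ln(0.27) = 0.05237
  −0.21·ln(0.29) = 0.25995
  −0.54·ln(0.11) = 1.19193
  −0.12·ln(0.26) = 0.16165
  −0.09·ln(0.07) = 0.23933
H(P,Q) = 1.9052 nats.

1.9052 nats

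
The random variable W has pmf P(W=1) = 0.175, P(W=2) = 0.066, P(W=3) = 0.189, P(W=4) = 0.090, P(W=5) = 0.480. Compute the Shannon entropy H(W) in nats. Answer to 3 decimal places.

1.368 nats

H(W) = −Σ p·ln p.
  −(0.175)·ln(0.175) = 0.3050
  −(0.066)·ln(0.066) = 0.1794
  −(0.189)·ln(0.189) = 0.3149
  −(0.090)·ln(0.090) = 0.2167
  −(0.480)·ln(0.480) = 0.3523
Sum: 0.3050 + 0.1794 + 0.3149 + 0.2167 + 0.3523 = 1.368 nats.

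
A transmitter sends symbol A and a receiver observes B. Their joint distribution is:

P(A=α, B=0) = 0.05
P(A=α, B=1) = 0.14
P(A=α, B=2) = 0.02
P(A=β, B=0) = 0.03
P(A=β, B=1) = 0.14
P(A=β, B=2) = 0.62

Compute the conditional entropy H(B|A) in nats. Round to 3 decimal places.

0.666 nats

Marginals: p(A) = (0.2100, 0.7900), p(B) = (0.0800, 0.2800, 0.6400).
H(B|A) = Σ p(A) · H(B|A=·).
  A=α: p=0.2100, H(B|A=α) = 0.8359
  A=β: p=0.7900, H(B|A=β) = 0.6210
Weighted sum = 0.666 nats.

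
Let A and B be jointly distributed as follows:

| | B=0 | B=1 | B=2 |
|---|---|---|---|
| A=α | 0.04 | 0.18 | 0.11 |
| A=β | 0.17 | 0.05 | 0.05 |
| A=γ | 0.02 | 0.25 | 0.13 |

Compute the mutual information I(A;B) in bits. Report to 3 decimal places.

Marginals: p(A) = (0.3300, 0.2700, 0.4000), p(B) = (0.2300, 0.4800, 0.2900).
I(A;B) = Σ p(x,y)·log₂[p(x,y)/(p(x)p(y))].
  (α,0): 0.04·log₂(0.5270) = -0.0370
  (α,1): 0.18·log₂(1.1364) = 0.0332
  (α,2): 0.11·log₂(1.1494) = 0.0221
  (β,0): 0.17·log₂(2.7375) = 0.2470
  (β,1): 0.05·log₂(0.3858) = -0.0687
  (β,2): 0.05·log₂(0.6386) = -0.0324
  (γ,0): 0.02·log₂(0.2174) = -0.0440
  (γ,1): 0.25·log₂(1.3021) = 0.0952
  (γ,2): 0.13·log₂(1.1207) = 0.0214
Sum = 0.237 bits.

0.237 bits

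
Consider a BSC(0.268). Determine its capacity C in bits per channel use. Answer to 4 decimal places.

0.1614 bits

Binary symmetric channel: C = 1 − h₂(ε) where h₂ is the binary entropy function.
h₂(0.268) = −0.268·log₂0.268 − 0.732·log₂0.732 = 0.8386.
C = 1 − 0.8386 = 0.1614 bits per channel use.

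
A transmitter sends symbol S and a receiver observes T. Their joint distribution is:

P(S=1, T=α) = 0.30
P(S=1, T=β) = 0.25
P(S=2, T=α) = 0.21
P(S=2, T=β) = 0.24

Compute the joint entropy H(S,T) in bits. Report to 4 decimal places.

H(S,T) = −Σ p(x,y)·log₂ p(x,y) over all 4 cells.
  cell (1,α): −0.30·log₂0.30 = 0.52109
  cell (1,β): −0.25·log₂0.25 = 0.50000
  cell (2,α): −0.21·log₂0.21 = 0.47282
  cell (2,β): −0.24·log₂0.24 = 0.49413
Sum = 1.9880 bits.

1.9880 bits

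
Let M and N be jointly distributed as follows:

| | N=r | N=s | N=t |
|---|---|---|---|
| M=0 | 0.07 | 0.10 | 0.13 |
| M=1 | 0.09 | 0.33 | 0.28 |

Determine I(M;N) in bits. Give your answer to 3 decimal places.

Marginals: p(M) = (0.3000, 0.7000), p(N) = (0.1600, 0.4300, 0.4100).
I(M;N) = H(M) + H(N) − H(M,N).
H(M) = 0.8813, H(N) = 1.4740, H(M,N) = 2.3381.
I(M;N) = 0.8813 + 1.4740 − 2.3381 = 0.017 bits.

0.017 bits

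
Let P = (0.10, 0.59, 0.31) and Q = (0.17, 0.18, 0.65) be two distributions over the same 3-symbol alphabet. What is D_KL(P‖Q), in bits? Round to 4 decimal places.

D(P‖Q) = Σ p·log₂(p/q).
  0.10·log₂(0.10/0.17) = -0.07655
  0.59·log₂(0.59/0.18) = 1.01050
  0.31·log₂(0.31/0.65) = -0.33113
D(P‖Q) = 0.6028 bits.

0.6028 bits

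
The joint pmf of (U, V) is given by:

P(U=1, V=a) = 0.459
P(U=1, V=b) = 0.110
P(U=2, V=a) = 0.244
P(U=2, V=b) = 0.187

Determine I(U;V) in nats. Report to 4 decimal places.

0.0340 nats

Marginals: p(U) = (0.5690, 0.4310), p(V) = (0.7030, 0.2970).
I(U;V) = Σ p(x,y)·ln[p(x,y)/(p(x)p(y))].
  (1,a): 0.459·ln(1.1475) = 0.06314
  (1,b): 0.110·ln(0.6509) = -0.04723
  (2,a): 0.244·ln(0.8053) = -0.05284
  (2,b): 0.187·ln(1.4609) = 0.07088
Sum = 0.0340 nats.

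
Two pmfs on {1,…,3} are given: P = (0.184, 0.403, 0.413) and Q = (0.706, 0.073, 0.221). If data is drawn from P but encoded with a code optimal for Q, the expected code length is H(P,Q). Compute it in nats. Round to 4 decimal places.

1.7423 nats

H(P,Q) = −Σ p·ln q.
  −0.184·ln(0.706) = 0.06406
  −0.403·ln(0.073) = 1.05477
  −0.413·ln(0.221) = 0.62346
H(P,Q) = 1.7423 nats.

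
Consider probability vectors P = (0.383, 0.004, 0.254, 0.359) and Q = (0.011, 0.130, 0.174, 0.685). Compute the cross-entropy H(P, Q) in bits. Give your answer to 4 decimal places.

3.3405 bits

H(P,Q) = −Σ p·log₂ q.
  −0.383·log₂(0.011) = 2.49193
  −0.004·log₂(0.130) = 0.01177
  −0.254·log₂(0.174) = 0.64080
  −0.359·log₂(0.685) = 0.19595
H(P,Q) = 3.3405 bits.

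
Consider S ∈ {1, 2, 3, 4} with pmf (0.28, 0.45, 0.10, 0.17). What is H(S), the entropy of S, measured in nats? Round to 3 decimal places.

H(S) = −Σ p·ln p.
  −(0.28)·ln(0.28) = 0.3564
  −(0.45)·ln(0.45) = 0.3593
  −(0.10)·ln(0.10) = 0.2303
  −(0.17)·ln(0.17) = 0.3012
Sum: 0.3564 + 0.3593 + 0.2303 + 0.3012 = 1.247 nats.

1.247 nats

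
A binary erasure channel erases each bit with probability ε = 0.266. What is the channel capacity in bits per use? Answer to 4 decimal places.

Binary erasure channel: capacity C = 1 − ε.
C = 1 − 0.266 = 0.7340 bits per channel use.

0.7340 bits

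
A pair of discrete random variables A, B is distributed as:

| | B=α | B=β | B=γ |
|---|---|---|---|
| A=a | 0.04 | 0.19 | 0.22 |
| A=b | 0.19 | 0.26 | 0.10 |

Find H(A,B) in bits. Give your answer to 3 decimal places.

H(A,B) = −Σ p(x,y)·log₂ p(x,y) over all 6 cells.
  cell (a,α): −0.04·log₂0.04 = 0.1858
  cell (a,β): −0.19·log₂0.19 = 0.4552
  cell (a,γ): −0.22·log₂0.22 = 0.4806
  cell (b,α): −0.19·log₂0.19 = 0.4552
  cell (b,β): −0.26·log₂0.26 = 0.5053
  cell (b,γ): −0.10·log₂0.10 = 0.3322
Sum = 2.414 bits.

2.414 bits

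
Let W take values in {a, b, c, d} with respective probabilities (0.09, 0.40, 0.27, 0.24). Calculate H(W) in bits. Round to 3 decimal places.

H(W) = −Σ p·log₂ p.
  −(0.09)·log₂(0.09) = 0.3127
  −(0.40)·log₂(0.40) = 0.5288
  −(0.27)·log₂(0.27) = 0.5100
  −(0.24)·log₂(0.24) = 0.4941
Sum: 0.3127 + 0.5288 + 0.5100 + 0.4941 = 1.846 bits.

1.846 bits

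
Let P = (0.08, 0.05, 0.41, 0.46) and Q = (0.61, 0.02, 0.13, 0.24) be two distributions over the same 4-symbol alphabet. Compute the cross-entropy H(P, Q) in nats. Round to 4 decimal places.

H(P,Q) = −Σ p·ln q.
  −0.08·ln(0.61) = 0.03954
  −0.05·ln(0.02) = 0.19560
  −0.41·ln(0.13) = 0.83649
  −0.46·ln(0.24) = 0.65647
H(P,Q) = 1.7281 nats.

1.7281 nats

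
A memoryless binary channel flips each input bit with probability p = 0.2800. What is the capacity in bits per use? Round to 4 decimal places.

0.1445 bits

Binary symmetric channel: C = 1 − h₂(ε) where h₂ is the binary entropy function.
h₂(0.2800) = −0.2800·log₂0.2800 − 0.7200·log₂0.7200 = 0.8555.
C = 1 − 0.8555 = 0.1445 bits per channel use.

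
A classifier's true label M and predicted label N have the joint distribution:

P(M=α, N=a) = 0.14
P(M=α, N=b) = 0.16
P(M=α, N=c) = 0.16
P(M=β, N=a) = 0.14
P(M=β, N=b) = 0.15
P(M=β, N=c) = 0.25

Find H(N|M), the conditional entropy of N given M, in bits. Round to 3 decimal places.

1.555 bits

Chain rule: H(N|M) = H(M,N) − H(M).
Marginals: p(M) = (0.4600, 0.5400), p(N) = (0.2800, 0.3100, 0.4100).
H(M,N) = 2.5508 bits; H(M) = 0.9954 bits.
H(N|M) = 2.5508 − 0.9954 = 1.555 bits.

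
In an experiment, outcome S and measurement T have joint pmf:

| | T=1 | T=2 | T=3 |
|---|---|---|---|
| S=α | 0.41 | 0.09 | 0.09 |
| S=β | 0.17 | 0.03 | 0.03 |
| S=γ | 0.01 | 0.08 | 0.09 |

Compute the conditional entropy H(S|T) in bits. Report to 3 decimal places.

1.175 bits

Chain rule: H(S|T) = H(S,T) − H(T).
Marginals: p(S) = (0.5900, 0.2300, 0.1800), p(T) = (0.5900, 0.2000, 0.2100).
H(S,T) = 2.5614 bits; H(T) = 1.3863 bits.
H(S|T) = 2.5614 − 1.3863 = 1.175 bits.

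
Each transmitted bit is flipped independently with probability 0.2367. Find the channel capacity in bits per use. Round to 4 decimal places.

0.2105 bits

Binary symmetric channel: C = 1 − h₂(ε) where h₂ is the binary entropy function.
h₂(0.2367) = −0.2367·log₂0.2367 − 0.7633·log₂0.7633 = 0.7895.
C = 1 − 0.7895 = 0.2105 bits per channel use.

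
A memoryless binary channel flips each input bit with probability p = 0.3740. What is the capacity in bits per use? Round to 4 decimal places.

Binary symmetric channel: C = 1 − h₂(ε) where h₂ is the binary entropy function.
h₂(0.3740) = −0.3740·log₂0.3740 − 0.6260·log₂0.6260 = 0.9537.
C = 1 − 0.9537 = 0.0463 bits per channel use.

0.0463 bits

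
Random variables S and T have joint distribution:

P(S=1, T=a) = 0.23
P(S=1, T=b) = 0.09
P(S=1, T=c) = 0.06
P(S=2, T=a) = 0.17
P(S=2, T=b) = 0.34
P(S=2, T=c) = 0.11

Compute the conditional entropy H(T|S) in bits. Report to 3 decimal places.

Marginals: p(S) = (0.3800, 0.6200), p(T) = (0.4000, 0.4300, 0.1700).
H(T|S) = Σ p(S) · H(T|S=·).
  S=1: p=0.3800, H(T|S=1) = 1.3511
  S=2: p=0.6200, H(T|S=2) = 1.4298
Weighted sum = 1.400 bits.

1.400 bits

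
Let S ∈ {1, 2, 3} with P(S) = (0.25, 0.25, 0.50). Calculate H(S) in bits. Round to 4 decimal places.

H(S) = −Σ p·log₂ p.
  −(0.25)·log₂(0.25) = 0.50000
  −(0.25)·log₂(0.25) = 0.50000
  −(0.50)·log₂(0.50) = 0.50000
Sum: 0.50000 + 0.50000 + 0.50000 = 1.5000 bits.

1.5000 bits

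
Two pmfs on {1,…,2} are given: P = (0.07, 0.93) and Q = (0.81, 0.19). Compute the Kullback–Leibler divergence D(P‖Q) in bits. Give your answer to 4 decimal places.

1.8836 bits

D(P‖Q) = Σ p·log₂(p/q).
  0.07·log₂(0.07/0.81) = -0.24727
  0.93·log₂(0.93/0.19) = 2.13085
D(P‖Q) = 1.8836 bits.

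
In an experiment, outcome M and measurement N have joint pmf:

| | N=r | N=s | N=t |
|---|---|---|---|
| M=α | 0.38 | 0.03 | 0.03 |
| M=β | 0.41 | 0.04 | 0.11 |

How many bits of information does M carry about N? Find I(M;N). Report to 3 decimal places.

Marginals: p(M) = (0.4400, 0.5600), p(N) = (0.7900, 0.0700, 0.1400).
I(M;N) = H(M) + H(N) − H(M,N).
H(M) = 0.9896, H(N) = 0.9343, H(M,N) = 1.8974.
I(M;N) = 0.9896 + 0.9343 − 1.8974 = 0.027 bits.

0.027 bits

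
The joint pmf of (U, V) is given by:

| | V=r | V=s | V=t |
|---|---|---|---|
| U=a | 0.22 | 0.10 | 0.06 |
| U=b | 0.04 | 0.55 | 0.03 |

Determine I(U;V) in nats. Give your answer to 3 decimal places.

0.216 nats

Marginals: p(U) = (0.3800, 0.6200), p(V) = (0.2600, 0.6500, 0.0900).
I(U;V) = Σ p(x,y)·ln[p(x,y)/(p(x)p(y))].
  (a,r): 0.22·ln(2.2267) = 0.1761
  (a,s): 0.10·ln(0.4049) = -0.0904
  (a,t): 0.06·ln(1.7544) = 0.0337
  (b,r): 0.04·ln(0.2481) = -0.0558
  (b,s): 0.55·ln(1.3648) = 0.1710
  (b,t): 0.03·ln(0.5376) = -0.0186
Sum = 0.216 nats.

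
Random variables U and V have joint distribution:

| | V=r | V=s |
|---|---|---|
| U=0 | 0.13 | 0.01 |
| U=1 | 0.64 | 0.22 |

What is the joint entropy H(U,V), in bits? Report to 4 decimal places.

1.3417 bits

H(U,V) = −Σ p(x,y)·log₂ p(x,y) over all 4 cells.
  cell (0,r): −0.13·log₂0.13 = 0.38264
  cell (0,s): −0.01·log₂0.01 = 0.06644
  cell (1,r): −0.64·log₂0.64 = 0.41207
  cell (1,s): −0.22·log₂0.22 = 0.48057
Sum = 1.3417 bits.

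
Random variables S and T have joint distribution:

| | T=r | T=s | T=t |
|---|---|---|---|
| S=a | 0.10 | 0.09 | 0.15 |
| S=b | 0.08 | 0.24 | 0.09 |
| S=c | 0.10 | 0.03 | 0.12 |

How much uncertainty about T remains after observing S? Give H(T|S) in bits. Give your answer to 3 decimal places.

1.448 bits

Chain rule: H(T|S) = H(S,T) − H(S).
Marginals: p(S) = (0.3400, 0.4100, 0.2500), p(T) = (0.2800, 0.3600, 0.3600).
H(S,T) = 3.0047 bits; H(S) = 1.5566 bits.
H(T|S) = 3.0047 − 1.5566 = 1.448 bits.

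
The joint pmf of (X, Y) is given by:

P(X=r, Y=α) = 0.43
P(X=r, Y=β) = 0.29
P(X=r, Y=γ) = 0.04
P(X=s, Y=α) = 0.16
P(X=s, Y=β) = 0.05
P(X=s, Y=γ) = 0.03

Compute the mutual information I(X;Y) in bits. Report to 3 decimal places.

0.024 bits

Marginals: p(X) = (0.7600, 0.2400), p(Y) = (0.5900, 0.3400, 0.0700).
I(X;Y) = Σ p(x,y)·log₂[p(x,y)/(p(x)p(y))].
  (r,α): 0.43·log₂(0.9590) = -0.0260
  (r,β): 0.29·log₂(1.1223) = 0.0483
  (r,γ): 0.04·log₂(0.7519) = -0.0165
  (s,α): 0.16·log₂(1.1299) = 0.0282
  (s,β): 0.05·log₂(0.6127) = -0.0353
  (s,γ): 0.03·log₂(1.7857) = 0.0251
Sum = 0.024 bits.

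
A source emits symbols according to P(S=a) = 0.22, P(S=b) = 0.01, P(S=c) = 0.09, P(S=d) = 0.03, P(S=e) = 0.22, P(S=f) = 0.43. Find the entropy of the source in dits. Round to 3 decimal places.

H(S) = −Σ p·log₁₀ p.
  −(0.22)·log₁₀(0.22) = 0.1447
  −(0.01)·log₁₀(0.01) = 0.0200
  −(0.09)·log₁₀(0.09) = 0.0941
  −(0.03)·log₁₀(0.03) = 0.0457
  −(0.22)·log₁₀(0.22) = 0.1447
  −(0.43)·log₁₀(0.43) = 0.1576
Sum: 0.1447 + 0.0200 + 0.0941 + 0.0457 + 0.1447 + 0.1576 = 0.607 dits.

0.607 dits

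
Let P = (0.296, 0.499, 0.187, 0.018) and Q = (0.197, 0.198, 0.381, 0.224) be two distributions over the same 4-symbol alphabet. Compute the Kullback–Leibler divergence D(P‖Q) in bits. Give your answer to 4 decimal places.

D(P‖Q) = Σ p·log₂(p/q).
  0.296·log₂(0.296/0.197) = 0.17387
  0.499·log₂(0.499/0.198) = 0.66544
  0.187·log₂(0.187/0.381) = -0.19200
  0.018·log₂(0.018/0.224) = -0.06547
D(P‖Q) = 0.5818 bits.

0.5818 bits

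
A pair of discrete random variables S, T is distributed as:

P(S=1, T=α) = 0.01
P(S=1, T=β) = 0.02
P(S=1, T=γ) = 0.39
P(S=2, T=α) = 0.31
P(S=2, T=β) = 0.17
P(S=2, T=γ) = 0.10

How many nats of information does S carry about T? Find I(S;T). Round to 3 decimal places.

0.324 nats

Marginals: p(S) = (0.4200, 0.5800), p(T) = (0.3200, 0.1900, 0.4900).
I(S;T) = H(S) + H(T) − H(S,T).
H(S) = 0.6803, H(T) = 1.0297, H(S,T) = 1.3861.
I(S;T) = 0.6803 + 1.0297 − 1.3861 = 0.324 nats.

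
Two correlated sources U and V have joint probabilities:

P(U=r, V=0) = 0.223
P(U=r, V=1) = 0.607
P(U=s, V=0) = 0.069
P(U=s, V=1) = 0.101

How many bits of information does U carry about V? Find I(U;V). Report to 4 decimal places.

0.0088 bits

Marginals: p(U) = (0.8300, 0.1700), p(V) = (0.2920, 0.7080).
I(U;V) = Σ p(x,y)·log₂[p(x,y)/(p(x)p(y))].
  (r,0): 0.223·log₂(0.9201) = -0.02678
  (r,1): 0.607·log₂(1.0329) = 0.02839
  (s,0): 0.069·log₂(1.3900) = 0.03278
  (s,1): 0.101·log₂(0.8391) = -0.02555
Sum = 0.0088 bits.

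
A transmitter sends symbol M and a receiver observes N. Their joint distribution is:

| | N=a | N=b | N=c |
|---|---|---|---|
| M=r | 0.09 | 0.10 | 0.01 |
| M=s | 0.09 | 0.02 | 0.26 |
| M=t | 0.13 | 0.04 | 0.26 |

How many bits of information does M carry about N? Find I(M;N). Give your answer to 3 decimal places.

0.235 bits

Marginals: p(M) = (0.2000, 0.3700, 0.4300), p(N) = (0.3100, 0.1600, 0.5300).
I(M;N) = Σ p(x,y)·log₂[p(x,y)/(p(x)p(y))].
  (r,a): 0.09·log₂(1.4516) = 0.0484
  (r,b): 0.10·log₂(3.1250) = 0.1644
  (r,c): 0.01·log₂(0.0943) = -0.0341
  (s,a): 0.09·log₂(0.7847) = -0.0315
  (s,b): 0.02·log₂(0.3378) = -0.0313
  (s,c): 0.26·log₂(1.3259) = 0.1058
  (t,a): 0.13·log₂(0.9752) = -0.0047
  (t,b): 0.04·log₂(0.5814) = -0.0313
  (t,c): 0.26·log₂(1.1409) = 0.0494
Sum = 0.235 bits.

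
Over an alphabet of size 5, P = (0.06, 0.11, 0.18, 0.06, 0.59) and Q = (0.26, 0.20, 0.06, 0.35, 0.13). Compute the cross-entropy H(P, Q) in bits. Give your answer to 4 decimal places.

H(P,Q) = −Σ p·log₂ q.
  −0.06·log₂(0.26) = 0.11660
  −0.11·log₂(0.20) = 0.25541
  −0.18·log₂(0.06) = 0.73060
  −0.06·log₂(0.35) = 0.09087
  −0.59·log₂(0.13) = 1.73662
H(P,Q) = 2.9301 bits.

2.9301 bits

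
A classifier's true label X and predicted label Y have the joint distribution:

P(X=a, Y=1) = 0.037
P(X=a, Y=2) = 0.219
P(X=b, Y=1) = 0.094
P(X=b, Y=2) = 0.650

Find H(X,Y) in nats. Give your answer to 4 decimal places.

0.9568 nats

H(X,Y) = −Σ p(x,y)·ln p(x,y) over all 4 cells.
  cell (a,1): −0.037·ln0.037 = 0.12198
  cell (a,2): −0.219·ln0.219 = 0.33259
  cell (b,1): −0.094·ln0.094 = 0.22226
  cell (b,2): −0.650·ln0.650 = 0.28001
Sum = 0.9568 nats.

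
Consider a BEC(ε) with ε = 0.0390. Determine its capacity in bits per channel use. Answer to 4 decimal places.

Binary erasure channel: capacity C = 1 − ε.
C = 1 − 0.0390 = 0.9610 bits per channel use.

0.9610 bits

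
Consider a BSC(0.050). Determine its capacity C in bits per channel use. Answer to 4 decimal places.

Binary symmetric channel: C = 1 − h₂(ε) where h₂ is the binary entropy function.
h₂(0.050) = −0.050·log₂0.050 − 0.950·log₂0.950 = 0.2864.
C = 1 − 0.2864 = 0.7136 bits per channel use.

0.7136 bits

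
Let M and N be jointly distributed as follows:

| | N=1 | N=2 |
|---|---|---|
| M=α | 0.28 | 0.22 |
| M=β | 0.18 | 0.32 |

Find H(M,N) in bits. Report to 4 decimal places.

H(M,N) = −Σ p(x,y)·log₂ p(x,y) over all 4 cells.
  cell (α,1): −0.28·log₂0.28 = 0.51422
  cell (α,2): −0.22·log₂0.22 = 0.48057
  cell (β,1): −0.18·log₂0.18 = 0.44531
  cell (β,2): −0.32·log₂0.32 = 0.52603
Sum = 1.9661 bits.

1.9661 bits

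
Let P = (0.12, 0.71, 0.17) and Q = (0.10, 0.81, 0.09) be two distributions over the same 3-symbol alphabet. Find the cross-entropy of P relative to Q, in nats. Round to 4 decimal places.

H(P,Q) = −Σ p·ln q.
  −0.12·ln(0.10) = 0.27631
  −0.71·ln(0.81) = 0.14961
  −0.17·ln(0.09) = 0.40935
H(P,Q) = 0.8353 nats.

0.8353 nats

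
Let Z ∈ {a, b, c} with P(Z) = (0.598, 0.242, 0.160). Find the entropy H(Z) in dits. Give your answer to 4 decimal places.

0.4100 dits

H(Z) = −Σ p·log₁₀ p.
  −(0.598)·log₁₀(0.598) = 0.13353
  −(0.242)·log₁₀(0.242) = 0.14912
  −(0.160)·log₁₀(0.160) = 0.12734
Sum: 0.13353 + 0.14912 + 0.12734 = 0.4100 dits.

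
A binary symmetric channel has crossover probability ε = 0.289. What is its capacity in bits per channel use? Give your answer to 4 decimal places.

0.1326 bits

Binary symmetric channel: C = 1 − h₂(ε) where h₂ is the binary entropy function.
h₂(0.289) = −0.289·log₂0.289 − 0.711·log₂0.711 = 0.8674.
C = 1 − 0.8674 = 0.1326 bits per channel use.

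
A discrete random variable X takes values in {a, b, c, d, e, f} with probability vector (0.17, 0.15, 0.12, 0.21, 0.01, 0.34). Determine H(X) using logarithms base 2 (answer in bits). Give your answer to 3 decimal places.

2.281 bits

H(X) = −Σ p·log₂ p.
  −(0.17)·log₂(0.17) = 0.4346
  −(0.15)·log₂(0.15) = 0.4105
  −(0.12)·log₂(0.12) = 0.3671
  −(0.21)·log₂(0.21) = 0.4728
  −(0.01)·log₂(0.01) = 0.0664
  −(0.34)·log₂(0.34) = 0.5292
Sum: 0.4346 + 0.4105 + 0.3671 + 0.4728 + 0.0664 + 0.5292 = 2.281 bits.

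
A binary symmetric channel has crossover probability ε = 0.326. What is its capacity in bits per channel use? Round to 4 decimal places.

0.0892 bits

Binary symmetric channel: C = 1 − h₂(ε) where h₂ is the binary entropy function.
h₂(0.326) = −0.326·log₂0.326 − 0.674·log₂0.674 = 0.9108.
C = 1 − 0.9108 = 0.0892 bits per channel use.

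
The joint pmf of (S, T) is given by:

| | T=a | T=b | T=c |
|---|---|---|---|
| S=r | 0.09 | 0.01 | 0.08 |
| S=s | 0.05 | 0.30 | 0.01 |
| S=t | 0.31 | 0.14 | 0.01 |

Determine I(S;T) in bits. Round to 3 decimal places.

0.399 bits

Marginals: p(S) = (0.1800, 0.3600, 0.4600), p(T) = (0.4500, 0.4500, 0.1000).
I(S;T) = Σ p(x,y)·log₂[p(x,y)/(p(x)p(y))].
  (r,a): 0.09·log₂(1.1111) = 0.0137
  (r,b): 0.01·log₂(0.1235) = -0.0302
  (r,c): 0.08·log₂(4.4444) = 0.1722
  (s,a): 0.05·log₂(0.3086) = -0.0848
  (s,b): 0.30·log₂(1.8519) = 0.2667
  (s,c): 0.01·log₂(0.2778) = -0.0185
  (t,a): 0.31·log₂(1.4976) = 0.1806
  (t,b): 0.14·log₂(0.6763) = -0.0790
  (t,c): 0.01·log₂(0.2174) = -0.0220
Sum = 0.399 bits.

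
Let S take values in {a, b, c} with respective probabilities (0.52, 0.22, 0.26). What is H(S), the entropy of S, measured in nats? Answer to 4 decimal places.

H(S) = −Σ p·ln p.
  −(0.52)·ln(0.52) = 0.34004
  −(0.22)·ln(0.22) = 0.33311
  −(0.26)·ln(0.26) = 0.35024
Sum: 0.34004 + 0.33311 + 0.35024 = 1.0234 nats.

1.0234 nats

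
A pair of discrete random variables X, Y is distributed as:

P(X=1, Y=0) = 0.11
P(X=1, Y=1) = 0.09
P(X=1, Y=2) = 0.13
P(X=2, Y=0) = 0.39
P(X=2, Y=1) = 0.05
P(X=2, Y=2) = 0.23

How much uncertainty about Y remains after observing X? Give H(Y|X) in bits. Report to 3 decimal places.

1.364 bits

Marginals: p(X) = (0.3300, 0.6700), p(Y) = (0.5000, 0.1400, 0.3600).
H(Y|X) = Σ p(X) · H(Y|X=·).
  X=1: p=0.3300, H(Y|X=1) = 1.5690
  X=2: p=0.6700, H(Y|X=2) = 1.2634
Weighted sum = 1.364 bits.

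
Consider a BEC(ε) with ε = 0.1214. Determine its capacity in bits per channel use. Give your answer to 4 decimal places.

0.8786 bits

Binary erasure channel: capacity C = 1 − ε.
C = 1 − 0.1214 = 0.8786 bits per channel use.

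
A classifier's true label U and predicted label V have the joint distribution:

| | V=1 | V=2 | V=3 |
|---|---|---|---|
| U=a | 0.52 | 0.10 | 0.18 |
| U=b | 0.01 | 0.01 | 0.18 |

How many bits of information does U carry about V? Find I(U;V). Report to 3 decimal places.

0.242 bits

Marginals: p(U) = (0.8000, 0.2000), p(V) = (0.5300, 0.1100, 0.3600).
I(U;V) = Σ p(x,y)·log₂[p(x,y)/(p(x)p(y))].
  (a,1): 0.52·log₂(1.2264) = 0.1531
  (a,2): 0.10·log₂(1.1364) = 0.0184
  (a,3): 0.18·log₂(0.6250) = -0.1221
  (b,1): 0.01·log₂(0.0943) = -0.0341
  (b,2): 0.01·log₂(0.4545) = -0.0114
  (b,3): 0.18·log₂(2.5000) = 0.2379
Sum = 0.242 bits.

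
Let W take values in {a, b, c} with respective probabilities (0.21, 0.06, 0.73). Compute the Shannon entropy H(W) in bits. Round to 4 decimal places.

H(W) = −Σ p·log₂ p.
  −(0.21)·log₂(0.21) = 0.47282
  −(0.06)·log₂(0.06) = 0.24353
  −(0.73)·log₂(0.73) = 0.33144
Sum: 0.47282 + 0.24353 + 0.33144 = 1.0478 bits.

1.0478 bits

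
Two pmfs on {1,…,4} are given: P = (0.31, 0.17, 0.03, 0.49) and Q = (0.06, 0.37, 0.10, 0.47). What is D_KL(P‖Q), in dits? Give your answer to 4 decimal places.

0.1569 dits

D(P‖Q) = Σ p·log₁₀(p/q).
  0.31·log₁₀(0.31/0.06) = 0.22110
  0.17·log₁₀(0.17/0.37) = -0.05742
  0.03·log₁₀(0.03/0.10) = -0.01569
  0.49·log₁₀(0.49/0.47) = 0.00887
D(P‖Q) = 0.1569 dits.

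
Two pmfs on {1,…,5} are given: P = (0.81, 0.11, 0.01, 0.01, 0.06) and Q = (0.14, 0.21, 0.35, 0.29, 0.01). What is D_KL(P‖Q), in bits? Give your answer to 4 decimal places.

D(P‖Q) = Σ p·log₂(p/q).
  0.81·log₂(0.81/0.14) = 2.05132
  0.11·log₂(0.11/0.21) = -0.10262
  0.01·log₂(0.01/0.35) = -0.05129
  0.01·log₂(0.01/0.29) = -0.04858
  0.06·log₂(0.06/0.01) = 0.15510
D(P‖Q) = 2.0039 bits.

2.0039 bits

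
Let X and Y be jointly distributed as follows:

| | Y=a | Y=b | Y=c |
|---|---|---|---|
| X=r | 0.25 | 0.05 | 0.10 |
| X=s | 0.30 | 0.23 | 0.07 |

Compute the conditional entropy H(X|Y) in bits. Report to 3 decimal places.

Chain rule: H(X|Y) = H(X,Y) − H(Y).
Marginals: p(X) = (0.4000, 0.6000), p(Y) = (0.5500, 0.2800, 0.1700).
H(X,Y) = 2.3256 bits; H(Y) = 1.4232 bits.
H(X|Y) = 2.3256 − 1.4232 = 0.902 bits.

0.902 bits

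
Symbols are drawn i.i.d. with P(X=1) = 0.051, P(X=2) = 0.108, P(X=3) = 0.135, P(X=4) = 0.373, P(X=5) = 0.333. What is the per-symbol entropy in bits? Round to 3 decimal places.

2.015 bits

H(X) = −Σ p·log₂ p.
  −(0.051)·log₂(0.051) = 0.2190
  −(0.108)·log₂(0.108) = 0.3468
  −(0.135)·log₂(0.135) = 0.3900
  −(0.373)·log₂(0.373) = 0.5307
  −(0.333)·log₂(0.333) = 0.5283
Sum: 0.2190 + 0.3468 + 0.3900 + 0.5307 + 0.5283 = 2.015 bits.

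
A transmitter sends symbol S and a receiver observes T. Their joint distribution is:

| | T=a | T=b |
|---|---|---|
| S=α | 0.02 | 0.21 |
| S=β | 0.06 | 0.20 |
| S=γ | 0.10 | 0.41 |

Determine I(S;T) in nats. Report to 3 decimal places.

Marginals: p(S) = (0.2300, 0.2600, 0.5100), p(T) = (0.1800, 0.8200).
I(S;T) = H(S) + H(T) − H(S,T).
H(S) = 1.0317, H(T) = 0.4714, H(S,T) = 1.4925.
I(S;T) = 1.0317 + 0.4714 − 1.4925 = 0.011 nats.

0.011 nats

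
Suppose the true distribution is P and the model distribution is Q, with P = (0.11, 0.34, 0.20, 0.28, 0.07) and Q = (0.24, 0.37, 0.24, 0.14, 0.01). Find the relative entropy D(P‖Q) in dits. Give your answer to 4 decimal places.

0.0779 dits

D(P‖Q) = Σ p·log₁₀(p/q).
  0.11·log₁₀(0.11/0.24) = -0.03727
  0.34·log₁₀(0.34/0.37) = -0.01249
  0.20·log₁₀(0.20/0.24) = -0.01584
  0.28·log₁₀(0.28/0.14) = 0.08429
  0.07·log₁₀(0.07/0.01) = 0.05916
D(P‖Q) = 0.0779 dits.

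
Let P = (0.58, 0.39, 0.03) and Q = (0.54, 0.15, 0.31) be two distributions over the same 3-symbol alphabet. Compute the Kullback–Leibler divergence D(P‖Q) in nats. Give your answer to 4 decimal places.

D(P‖Q) = Σ p·ln(p/q).
  0.58·ln(0.58/0.54) = 0.04145
  0.39·ln(0.39/0.15) = 0.37265
  0.03·ln(0.03/0.31) = -0.07006
D(P‖Q) = 0.3440 nats.

0.3440 nats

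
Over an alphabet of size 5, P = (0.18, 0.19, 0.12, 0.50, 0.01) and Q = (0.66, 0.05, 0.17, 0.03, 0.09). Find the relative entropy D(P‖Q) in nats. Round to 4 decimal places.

1.3627 nats

D(P‖Q) = Σ p·ln(p/q).
  0.18·ln(0.18/0.66) = -0.23387
  0.19·ln(0.19/0.05) = 0.25365
  0.12·ln(0.12/0.17) = -0.04180
  0.50·ln(0.50/0.03) = 1.40671
  0.01·ln(0.01/0.09) = -0.02197
D(P‖Q) = 1.3627 nats.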